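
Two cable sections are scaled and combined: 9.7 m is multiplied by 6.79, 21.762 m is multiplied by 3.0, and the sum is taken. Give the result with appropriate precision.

131 m

9.7 × 6.79 = 65.863 → 66 m (2 s.f., last digit at the 10^0 place).
21.762 × 3.0 = 65.286 → 65 m (2 s.f., last digit at the 10^0 place).
Sum: 131.149 m; keep the coarser place, 10^0.
Result: 131 m.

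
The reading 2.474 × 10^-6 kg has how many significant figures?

2.474 × 10^-6: in scientific notation every digit of the coefficient is significant.

4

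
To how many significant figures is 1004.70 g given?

1004.70: trailing zeros after a decimal point are significant; zeros between nonzero digits are significant.

6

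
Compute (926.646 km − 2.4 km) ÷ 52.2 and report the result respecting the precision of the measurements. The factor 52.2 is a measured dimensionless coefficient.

17.7 km

926.646 km − 2.4 km = 924.246 km; the difference is limited to 1 decimal place (4 s.f.).
Carrying full precision, 924.246 ÷ 52.2 = 17.705862069… km; 52.2 has 3 s.f., so the result keeps min(4, 3) = 3 s.f.
Rounded to 3 significant figures: 17.7 km.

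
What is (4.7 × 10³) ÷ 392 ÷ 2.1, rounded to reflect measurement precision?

5.7

(4.7 × 10³) ÷ 392 ÷ 2.1 = 5.70942662779…
Multiplication/division keeps the fewest significant figures: 4.7 × 10³ → 2 s.f., 392 → 3 s.f., 2.1 → 2 s.f.; limit is 2.
Rounded to 2 significant figures: 5.7.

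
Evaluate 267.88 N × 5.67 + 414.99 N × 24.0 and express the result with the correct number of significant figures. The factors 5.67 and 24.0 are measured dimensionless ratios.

1.148 × 10^4 N

267.88 × 5.67 = 1518.8796 → 1.52 × 10^3 N (3 s.f., last digit at the 10^1 place).
414.99 × 24.0 = 9959.76 → 9.96 × 10^3 N (3 s.f., last digit at the 10^1 place).
Sum: 11478.6396 N; keep the coarser place, 10^1.
Result: 1.148 × 10^4 N.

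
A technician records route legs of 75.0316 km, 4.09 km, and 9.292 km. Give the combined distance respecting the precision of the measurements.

75.0316 km + 4.09 km + 9.292 km = 88.4136 km.
Addition/subtraction keeps the fewest decimal places: 75.0316 → 4 decimal places, 4.09 → 2 decimal places, 9.292 → 3 decimal places; limit is 2.
Rounded to 2 decimal places: 88.41 km.

88.41 km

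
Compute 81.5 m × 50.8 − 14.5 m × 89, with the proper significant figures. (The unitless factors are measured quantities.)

81.5 × 50.8 = 4140.2 → 4.14 × 10^3 m (3 s.f., last digit at the 10^1 place).
14.5 × 89 = 1290.5 → 1.3 × 10^3 m (2 s.f., last digit at the 10^2 place).
Difference: 2849.7 m; keep the coarser place, 10^2.
Result: 2.8 × 10^3 m.

2.8 × 10^3 m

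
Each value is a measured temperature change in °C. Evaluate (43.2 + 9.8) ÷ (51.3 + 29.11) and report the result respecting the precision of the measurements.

0.659

43.2 + 9.8 = 53.0, limited to 1 d.p. → 3 s.f.; 51.3 + 29.11 = 80.41, limited to 1 d.p. → 3 s.f.
Carrying full precision, 53.0 ÷ 80.41 = 0.659121999751…; keep min(3, 3) = 3 s.f.
Rounded to 3 significant figures: 0.659.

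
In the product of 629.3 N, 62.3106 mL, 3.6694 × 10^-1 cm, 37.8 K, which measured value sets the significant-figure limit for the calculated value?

629.3 N → 4 s.f.; 62.3106 mL → 6 s.f.; 3.6694 × 10^-1 cm → 5 s.f.; 37.8 K → 3 s.f.
The fewest is 3 significant figures, from 37.8 K.

37.8 K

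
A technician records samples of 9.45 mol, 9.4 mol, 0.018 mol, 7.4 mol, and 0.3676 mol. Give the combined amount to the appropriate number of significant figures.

9.45 mol + 9.4 mol + 0.018 mol + 7.4 mol + 0.3676 mol = 26.6356 mol.
Addition/subtraction keeps the fewest decimal places: 9.45 → 2 decimal places, 9.4 → 1 decimal place, 0.018 → 3 decimal places, 7.4 → 1 decimal place, 0.3676 → 4 decimal places; limit is 1.
Rounded to 1 decimal place: 26.6 mol.

26.6 mol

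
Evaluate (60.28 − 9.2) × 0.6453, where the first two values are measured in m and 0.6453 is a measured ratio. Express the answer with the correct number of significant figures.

60.28 m − 9.2 m = 51.08 m; the difference is limited to 1 decimal place (3 s.f.).
Carrying full precision, 51.08 × 0.6453 = 32.961924 m; 0.6453 has 4 s.f., so the result keeps min(3, 4) = 3 s.f.
Rounded to 3 significant figures: 33.0 m.

33.0 m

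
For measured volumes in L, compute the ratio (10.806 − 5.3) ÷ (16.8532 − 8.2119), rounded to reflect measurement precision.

0.64

10.806 − 5.3 = 5.506, limited to 1 d.p. → 2 s.f.; 16.8532 − 8.2119 = 8.6413, limited to 4 d.p. → 5 s.f.
Carrying full precision, 5.506 ÷ 8.6413 = 0.637172647634…; keep min(2, 5) = 2 s.f.
Rounded to 2 significant figures: 0.64.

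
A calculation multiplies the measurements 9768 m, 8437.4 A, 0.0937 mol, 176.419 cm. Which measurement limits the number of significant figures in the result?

0.0937 mol

9768 m → 4 s.f.; 8437.4 A → 5 s.f.; 0.0937 mol → 3 s.f.; 176.419 cm → 6 s.f.
The fewest is 3 significant figures, from 0.0937 mol.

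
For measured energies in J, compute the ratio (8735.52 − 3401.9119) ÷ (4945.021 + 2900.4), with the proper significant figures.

8735.52 − 3401.9119 = 5333.6081, limited to 2 d.p. → 6 s.f.; 4945.021 + 2900.4 = 7845.421, limited to 1 d.p. → 5 s.f.
Carrying full precision, 5333.6081 ÷ 7845.421 = 0.679837079489…; keep min(6, 5) = 5 s.f.
Rounded to 5 significant figures: 6.7984 × 10^-1.

6.7984 × 10^-1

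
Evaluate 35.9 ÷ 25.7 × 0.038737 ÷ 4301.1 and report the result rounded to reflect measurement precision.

35.9 ÷ 25.7 × 0.038737 ÷ 4301.1 = 0.000012580785822…
Multiplication/division keeps the fewest significant figures: 35.9 → 3 s.f., 25.7 → 3 s.f., 0.038737 → 5 s.f., 4301.1 → 5 s.f.; limit is 3.
Rounded to 3 significant figures: 1.26 × 10⁻⁵.

1.26 × 10⁻⁵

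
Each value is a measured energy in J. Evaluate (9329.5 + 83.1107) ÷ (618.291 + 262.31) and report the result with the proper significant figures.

10.689

9329.5 + 83.1107 = 9412.6107, limited to 1 d.p. → 5 s.f.; 618.291 + 262.31 = 880.601, limited to 2 d.p. → 5 s.f.
Carrying full precision, 9412.6107 ÷ 880.601 = 10.688848525…; keep min(5, 5) = 5 s.f.
Rounded to 5 significant figures: 10.689.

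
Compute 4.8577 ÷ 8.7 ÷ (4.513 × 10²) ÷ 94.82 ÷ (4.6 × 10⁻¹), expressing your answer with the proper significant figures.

2.8 × 10⁻⁵

4.8577 ÷ 8.7 ÷ (4.513 × 10²) ÷ 94.82 ÷ (4.6 × 10⁻¹) = 0.0000283653614173…
Multiplication/division keeps the fewest significant figures: 4.8577 → 5 s.f., 8.7 → 2 s.f., 4.513 × 10² → 4 s.f., 94.82 → 4 s.f., 4.6 × 10⁻¹ → 2 s.f.; limit is 2.
Rounded to 2 significant figures: 2.8 × 10⁻⁵.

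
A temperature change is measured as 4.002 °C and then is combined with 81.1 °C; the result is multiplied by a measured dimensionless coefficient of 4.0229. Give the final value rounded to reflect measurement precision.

342 °C

4.002 °C + 81.1 °C = 85.102 °C; the sum is limited to 1 decimal place (3 s.f.).
Carrying full precision, 85.102 × 4.0229 = 342.3568358 °C; 4.0229 has 5 s.f., so the result keeps min(3, 5) = 3 s.f.
Rounded to 3 significant figures: 342 °C.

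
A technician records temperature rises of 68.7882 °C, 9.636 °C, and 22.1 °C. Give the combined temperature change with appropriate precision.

100.5 °C

68.7882 °C + 9.636 °C + 22.1 °C = 100.5242 °C.
Addition/subtraction keeps the fewest decimal places: 68.7882 → 4 decimal places, 9.636 → 3 decimal places, 22.1 → 1 decimal place; limit is 1.
Rounded to 1 decimal place: 100.5 °C.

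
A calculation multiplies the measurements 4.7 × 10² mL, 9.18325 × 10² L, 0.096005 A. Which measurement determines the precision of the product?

4.7 × 10² mL

4.7 × 10² mL → 2 s.f.; 9.18325 × 10² L → 6 s.f.; 0.096005 A → 5 s.f.
The fewest is 2 significant figures, from 4.7 × 10² mL.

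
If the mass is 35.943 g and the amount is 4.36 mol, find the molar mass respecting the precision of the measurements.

8.24 g/mol

molar mass = 35.943 g ÷ 4.36 mol = 8.24380733945… g/mol.
35.943 has 5 significant figures; 4.36 has 3.
Division/multiplication keeps the fewest: 3 significant figures.
Rounded: 8.24 g/mol.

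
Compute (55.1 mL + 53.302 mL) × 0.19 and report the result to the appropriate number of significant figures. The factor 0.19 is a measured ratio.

21 mL

55.1 mL + 53.302 mL = 108.402 mL; the sum is limited to 1 decimal place (4 s.f.).
Carrying full precision, 108.402 × 0.19 = 20.59638 mL; 0.19 has 2 s.f., so the result keeps min(4, 2) = 2 s.f.
Rounded to 2 significant figures: 21 mL.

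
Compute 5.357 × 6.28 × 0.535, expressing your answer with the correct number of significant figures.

5.357 × 6.28 × 0.535 = 17.9984486
Multiplication/division keeps the fewest significant figures: 5.357 → 4 s.f., 6.28 → 3 s.f., 0.535 → 3 s.f.; limit is 3.
Rounded to 3 significant figures: 18.0.

18.0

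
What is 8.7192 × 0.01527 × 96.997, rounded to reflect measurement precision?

8.7192 × 0.01527 × 96.997 = 12.9143924214…
Multiplication/division keeps the fewest significant figures: 8.7192 → 5 s.f., 0.01527 → 4 s.f., 96.997 → 5 s.f.; limit is 4.
Rounded to 4 significant figures: 12.91.

12.91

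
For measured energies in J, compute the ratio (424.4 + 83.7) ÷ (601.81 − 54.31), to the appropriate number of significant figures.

424.4 + 83.7 = 508.1, limited to 1 d.p. → 4 s.f.; 601.81 − 54.31 = 547.50, limited to 2 d.p. → 5 s.f.
Carrying full precision, 508.1 ÷ 547.50 = 0.92803652968…; keep min(4, 5) = 4 s.f.
Rounded to 4 significant figures: 0.9280.

0.9280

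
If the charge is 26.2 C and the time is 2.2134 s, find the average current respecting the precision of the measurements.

11.8 A

average current = 26.2 C ÷ 2.2134 s = 11.8369928617… A.
26.2 has 3 significant figures; 2.2134 has 5.
Division/multiplication keeps the fewest: 3 significant figures.
Rounded: 11.8 A.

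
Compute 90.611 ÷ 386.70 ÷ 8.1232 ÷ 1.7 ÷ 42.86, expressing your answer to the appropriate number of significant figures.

4.0 × 10^-4

90.611 ÷ 386.70 ÷ 8.1232 ÷ 1.7 ÷ 42.86 = 0.000395893632951…
Multiplication/division keeps the fewest significant figures: 90.611 → 5 s.f., 386.70 → 5 s.f., 8.1232 → 5 s.f., 1.7 → 2 s.f., 42.86 → 4 s.f.; limit is 2.
Rounded to 2 significant figures: 4.0 × 10^-4.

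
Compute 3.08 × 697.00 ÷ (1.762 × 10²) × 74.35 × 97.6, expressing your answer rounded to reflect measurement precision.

8.84 × 10⁴

3.08 × 697.00 ÷ (1.762 × 10²) × 74.35 × 97.6 = 88411.4230738…
Multiplication/division keeps the fewest significant figures: 3.08 → 3 s.f., 697.00 → 5 s.f., 1.762 × 10² → 4 s.f., 74.35 → 4 s.f., 97.6 → 3 s.f.; limit is 3.
Rounded to 3 significant figures: 8.84 × 10⁴.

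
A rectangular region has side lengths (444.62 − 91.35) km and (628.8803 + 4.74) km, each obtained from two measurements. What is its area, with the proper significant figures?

444.62 − 91.35 = 353.27, limited to 2 d.p. → 5 s.f.; 628.8803 + 4.74 = 633.6203, limited to 2 d.p. → 5 s.f.
Carrying full precision, 353.27 × 633.6203 = 223839.043381; keep min(5, 5) = 5 s.f.
Rounded to 5 significant figures: 2.2384 × 10^5 km².

2.2384 × 10^5 km²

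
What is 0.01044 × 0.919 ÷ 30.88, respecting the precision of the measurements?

3.11 × 10⁻⁴

0.01044 × 0.919 ÷ 30.88 = 0.000310698186528…
Multiplication/division keeps the fewest significant figures: 0.01044 → 4 s.f., 0.919 → 3 s.f., 30.88 → 4 s.f.; limit is 3.
Rounded to 3 significant figures: 3.11 × 10⁻⁴.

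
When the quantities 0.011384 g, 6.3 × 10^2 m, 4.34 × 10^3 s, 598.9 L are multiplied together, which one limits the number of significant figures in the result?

0.011384 g → 5 s.f.; 6.3 × 10^2 m → 2 s.f.; 4.34 × 10^3 s → 3 s.f.; 598.9 L → 4 s.f.
The fewest is 2 significant figures, from 6.3 × 10^2 m.

6.3 × 10^2 m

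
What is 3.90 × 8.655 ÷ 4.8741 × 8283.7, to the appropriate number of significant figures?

3.90 × 8.655 ÷ 4.8741 × 8283.7 = 57366.9296178…
Multiplication/division keeps the fewest significant figures: 3.90 → 3 s.f., 8.655 → 4 s.f., 4.8741 → 5 s.f., 8283.7 → 5 s.f.; limit is 3.
Rounded to 3 significant figures: 5.74 × 10^4.

5.74 × 10^4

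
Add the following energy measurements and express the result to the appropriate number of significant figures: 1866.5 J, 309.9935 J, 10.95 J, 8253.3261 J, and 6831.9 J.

17272.7 J

1866.5 J + 309.9935 J + 10.95 J + 8253.3261 J + 6831.9 J = 17272.6696 J.
Addition/subtraction keeps the fewest decimal places: 1866.5 → 1 decimal place, 309.9935 → 4 decimal places, 10.95 → 2 decimal places, 8253.3261 → 4 decimal places, 6831.9 → 1 decimal place; limit is 1.
Rounded to 1 decimal place: 17272.7 J.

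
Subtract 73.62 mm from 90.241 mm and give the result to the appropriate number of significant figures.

16.62 mm

90.241 mm − 73.62 mm = 16.621 mm.
Addition/subtraction keeps the fewest decimal places: 90.241 → 3 decimal places, 73.62 → 2 decimal places; limit is 2.
Rounded to 2 decimal places: 16.62 mm.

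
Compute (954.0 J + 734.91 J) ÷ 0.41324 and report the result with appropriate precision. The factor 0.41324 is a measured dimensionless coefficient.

954.0 J + 734.91 J = 1688.91 J; the sum is limited to 1 decimal place (5 s.f.).
Carrying full precision, 1688.91 ÷ 0.41324 = 4086.99545059… J; 0.41324 has 5 s.f., so the result keeps min(5, 5) = 5 s.f.
Rounded to 5 significant figures: 4.0870 × 10^3 J.

4.0870 × 10^3 J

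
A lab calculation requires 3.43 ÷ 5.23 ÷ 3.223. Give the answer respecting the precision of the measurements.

3.43 ÷ 5.23 ÷ 3.223 = 0.203484871226…
Multiplication/division keeps the fewest significant figures: 3.43 → 3 s.f., 5.23 → 3 s.f., 3.223 → 4 s.f.; limit is 3.
Rounded to 3 significant figures: 0.203.

0.203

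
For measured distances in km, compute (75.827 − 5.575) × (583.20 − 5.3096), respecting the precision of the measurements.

75.827 − 5.575 = 70.252, limited to 3 d.p. → 5 s.f.; 583.20 − 5.3096 = 577.8904, limited to 2 d.p. → 5 s.f.
Carrying full precision, 70.252 × 577.8904 = 40597.9563808; keep min(5, 5) = 5 s.f.
Rounded to 5 significant figures: 40598 km².

40598 km²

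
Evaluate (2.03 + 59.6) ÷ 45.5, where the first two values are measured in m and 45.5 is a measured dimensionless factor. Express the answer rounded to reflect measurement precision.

2.03 m + 59.6 m = 61.63 m; the sum is limited to 1 decimal place (3 s.f.).
Carrying full precision, 61.63 ÷ 45.5 = 1.35450549451… m; 45.5 has 3 s.f., so the result keeps min(3, 3) = 3 s.f.
Rounded to 3 significant figures: 1.35 m.

1.35 m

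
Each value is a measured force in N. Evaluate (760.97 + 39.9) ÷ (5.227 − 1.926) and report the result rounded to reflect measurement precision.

242.6

760.97 + 39.9 = 800.87, limited to 1 d.p. → 4 s.f.; 5.227 − 1.926 = 3.301, limited to 3 d.p. → 4 s.f.
Carrying full precision, 800.87 ÷ 3.301 = 242.614359285…; keep min(4, 4) = 4 s.f.
Rounded to 4 significant figures: 242.6.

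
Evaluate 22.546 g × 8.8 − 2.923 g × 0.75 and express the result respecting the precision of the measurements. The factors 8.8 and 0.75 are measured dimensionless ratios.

2.0 × 10² g

22.546 × 8.8 = 198.4048 → 2.0 × 10² g (2 s.f., last digit at the 10^1 place).
2.923 × 0.75 = 2.19225 → 2.2 g (2 s.f., last digit at the 10^-1 place).
Difference: 196.21255 g; keep the coarser place, 10^1.
Result: 2.0 × 10² g.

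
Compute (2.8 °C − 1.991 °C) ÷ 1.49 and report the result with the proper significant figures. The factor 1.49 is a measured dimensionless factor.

2.8 °C − 1.991 °C = 0.809 °C; the difference is limited to 1 decimal place (1 s.f.).
Carrying full precision, 0.809 ÷ 1.49 = 0.542953020134… °C; 1.49 has 3 s.f., so the result keeps min(1, 3) = 1 s.f.
Rounded to 1 significant figure: 0.5 °C.

0.5 °C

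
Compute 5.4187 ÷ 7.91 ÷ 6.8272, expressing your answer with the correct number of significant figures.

1.00 × 10⁻¹

5.4187 ÷ 7.91 ÷ 6.8272 = 0.100340439388…
Multiplication/division keeps the fewest significant figures: 5.4187 → 5 s.f., 7.91 → 3 s.f., 6.8272 → 5 s.f.; limit is 3.
Rounded to 3 significant figures: 1.00 × 10⁻¹.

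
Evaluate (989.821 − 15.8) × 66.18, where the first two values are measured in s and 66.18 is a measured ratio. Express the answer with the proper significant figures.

989.821 s − 15.8 s = 974.021 s; the difference is limited to 1 decimal place (4 s.f.).
Carrying full precision, 974.021 × 66.18 = 64460.70978 s; 66.18 has 4 s.f., so the result keeps min(4, 4) = 4 s.f.
Rounded to 4 significant figures: 6.446 × 10⁴ s.

6.446 × 10⁴ s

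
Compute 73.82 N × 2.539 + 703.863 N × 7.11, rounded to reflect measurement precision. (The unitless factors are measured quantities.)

73.82 × 2.539 = 187.42898 → 187.4 N (4 s.f., last digit at the 10^-1 place).
703.863 × 7.11 = 5004.46593 → 5.00 × 10^3 N (3 s.f., last digit at the 10^1 place).
Sum: 5191.89491 N; keep the coarser place, 10^1.
Result: 5.19 × 10^3 N.

5.19 × 10^3 N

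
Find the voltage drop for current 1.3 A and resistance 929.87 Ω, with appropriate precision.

voltage drop = 1.3 A × 929.87 Ω = 1208.831 V.
1.3 has 2 significant figures; 929.87 has 5.
Division/multiplication keeps the fewest: 2 significant figures.
Rounded: 1.2 × 10³ V.

1.2 × 10³ V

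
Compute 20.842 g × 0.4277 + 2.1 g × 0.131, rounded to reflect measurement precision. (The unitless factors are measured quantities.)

9.19 g

20.842 × 0.4277 = 8.9141234 → 8.914 g (4 s.f., last digit at the 10^-3 place).
2.1 × 0.131 = 0.2751 → 0.28 g (2 s.f., last digit at the 10^-2 place).
Sum: 9.1892234 g; keep the coarser place, 10^-2.
Result: 9.19 g.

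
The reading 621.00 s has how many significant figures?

5

621.00: trailing zeros after a decimal point are significant.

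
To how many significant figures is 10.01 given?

10.01: zeros between nonzero digits are significant.

4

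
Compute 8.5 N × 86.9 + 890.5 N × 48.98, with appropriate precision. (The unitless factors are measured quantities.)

8.5 × 86.9 = 738.65 → 7.4 × 10² N (2 s.f., last digit at the 10^1 place).
890.5 × 48.98 = 43616.69 → 4.362 × 10⁴ N (4 s.f., last digit at the 10^1 place).
Sum: 44355.34 N; keep the coarser place, 10^1.
Result: 4.436 × 10⁴ N.

4.436 × 10⁴ N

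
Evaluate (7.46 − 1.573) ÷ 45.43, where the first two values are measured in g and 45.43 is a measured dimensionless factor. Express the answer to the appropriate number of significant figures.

7.46 g − 1.573 g = 5.887 g; the difference is limited to 2 decimal places (3 s.f.).
Carrying full precision, 5.887 ÷ 45.43 = 0.129583975347… g; 45.43 has 4 s.f., so the result keeps min(3, 4) = 3 s.f.
Rounded to 3 significant figures: 0.130 g.

0.130 g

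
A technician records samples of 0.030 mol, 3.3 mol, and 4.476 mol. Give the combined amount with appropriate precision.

7.8 mol

0.030 mol + 3.3 mol + 4.476 mol = 7.806 mol.
Addition/subtraction keeps the fewest decimal places: 0.030 → 3 decimal places, 3.3 → 1 decimal place, 4.476 → 3 decimal places; limit is 1.
Rounded to 1 decimal place: 7.8 mol.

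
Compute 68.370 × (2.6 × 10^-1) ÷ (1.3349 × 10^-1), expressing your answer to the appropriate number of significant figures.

68.370 × (2.6 × 10^-1) ÷ (1.3349 × 10^-1) = 133.165031088…
Multiplication/division keeps the fewest significant figures: 68.370 → 5 s.f., 2.6 × 10^-1 → 2 s.f., 1.3349 × 10^-1 → 5 s.f.; limit is 2.
Rounded to 2 significant figures: 1.3 × 10^2.

1.3 × 10^2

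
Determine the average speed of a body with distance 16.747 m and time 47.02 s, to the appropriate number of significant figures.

0.3562 m/s

average speed = 16.747 m ÷ 47.02 s = 0.35616758826… m/s.
16.747 has 5 significant figures; 47.02 has 4.
Division/multiplication keeps the fewest: 4 significant figures.
Rounded: 0.3562 m/s.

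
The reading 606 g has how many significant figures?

3

606: zeros between nonzero digits are significant.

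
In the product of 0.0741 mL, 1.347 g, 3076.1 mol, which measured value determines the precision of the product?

0.0741 mL

0.0741 mL → 3 s.f.; 1.347 g → 4 s.f.; 3076.1 mol → 5 s.f.
The fewest is 3 significant figures, from 0.0741 mL.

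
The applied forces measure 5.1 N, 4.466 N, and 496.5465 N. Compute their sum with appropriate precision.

5.1 N + 4.466 N + 496.5465 N = 506.1125 N.
Addition/subtraction keeps the fewest decimal places: 5.1 → 1 decimal place, 4.466 → 3 decimal places, 496.5465 → 4 decimal places; limit is 1.
Rounded to 1 decimal place: 506.1 N.

506.1 N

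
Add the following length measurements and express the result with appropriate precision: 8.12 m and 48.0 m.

8.12 m + 48.0 m = 56.12 m.
Addition/subtraction keeps the fewest decimal places: 8.12 → 2 decimal places, 48.0 → 1 decimal place; limit is 1.
Rounded to 1 decimal place: 56.1 m.

56.1 m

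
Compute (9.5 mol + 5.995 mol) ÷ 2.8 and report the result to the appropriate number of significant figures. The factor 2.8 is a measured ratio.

9.5 mol + 5.995 mol = 15.495 mol; the sum is limited to 1 decimal place (3 s.f.).
Carrying full precision, 15.495 ÷ 2.8 = 5.53392857143… mol; 2.8 has 2 s.f., so the result keeps min(3, 2) = 2 s.f.
Rounded to 2 significant figures: 5.5 mol.

5.5 mol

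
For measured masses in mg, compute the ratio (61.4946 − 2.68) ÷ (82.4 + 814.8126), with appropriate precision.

0.06555

61.4946 − 2.68 = 58.8146, limited to 2 d.p. → 4 s.f.; 82.4 + 814.8126 = 897.2126, limited to 1 d.p. → 4 s.f.
Carrying full precision, 58.8146 ÷ 897.2126 = 0.0655525791769…; keep min(4, 4) = 4 s.f.
Rounded to 4 significant figures: 0.06555.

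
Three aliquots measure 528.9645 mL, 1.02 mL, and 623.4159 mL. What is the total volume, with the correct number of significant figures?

1153.40 mL

528.9645 mL + 1.02 mL + 623.4159 mL = 1153.4004 mL.
Addition/subtraction keeps the fewest decimal places: 528.9645 → 4 decimal places, 1.02 → 2 decimal places, 623.4159 → 4 decimal places; limit is 2.
Rounded to 2 decimal places: 1153.40 mL.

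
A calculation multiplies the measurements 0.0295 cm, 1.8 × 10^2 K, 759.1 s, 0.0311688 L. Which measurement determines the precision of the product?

1.8 × 10^2 K

0.0295 cm → 3 s.f.; 1.8 × 10^2 K → 2 s.f.; 759.1 s → 4 s.f.; 0.0311688 L → 6 s.f.
The fewest is 2 significant figures, from 1.8 × 10^2 K.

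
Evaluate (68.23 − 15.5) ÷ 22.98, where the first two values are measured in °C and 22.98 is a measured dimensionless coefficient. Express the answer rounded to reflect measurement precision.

2.29 °C

68.23 °C − 15.5 °C = 52.73 °C; the difference is limited to 1 decimal place (3 s.f.).
Carrying full precision, 52.73 ÷ 22.98 = 2.29460400348… °C; 22.98 has 4 s.f., so the result keeps min(3, 4) = 3 s.f.
Rounded to 3 significant figures: 2.29 °C.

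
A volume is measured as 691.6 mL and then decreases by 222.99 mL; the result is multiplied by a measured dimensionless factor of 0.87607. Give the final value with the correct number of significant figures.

691.6 mL − 222.99 mL = 468.61 mL; the difference is limited to 1 decimal place (4 s.f.).
Carrying full precision, 468.61 × 0.87607 = 410.5351627 mL; 0.87607 has 5 s.f., so the result keeps min(4, 5) = 4 s.f.
Rounded to 4 significant figures: 410.5 mL.

410.5 mL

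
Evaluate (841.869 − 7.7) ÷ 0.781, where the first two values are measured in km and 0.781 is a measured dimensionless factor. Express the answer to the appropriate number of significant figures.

1.07 × 10³ km

841.869 km − 7.7 km = 834.169 km; the difference is limited to 1 decimal place (4 s.f.).
Carrying full precision, 834.169 ÷ 0.781 = 1068.07810499… km; 0.781 has 3 s.f., so the result keeps min(4, 3) = 3 s.f.
Rounded to 3 significant figures: 1.07 × 10³ km.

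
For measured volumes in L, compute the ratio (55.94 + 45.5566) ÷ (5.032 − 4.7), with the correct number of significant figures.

3 × 10^2

55.94 + 45.5566 = 101.4966, limited to 2 d.p. → 5 s.f.; 5.032 − 4.7 = 0.332, limited to 1 d.p. → 1 s.f.
Carrying full precision, 101.4966 ÷ 0.332 = 305.712650602…; keep min(5, 1) = 1 s.f.
Rounded to 1 significant figure: 3 × 10^2.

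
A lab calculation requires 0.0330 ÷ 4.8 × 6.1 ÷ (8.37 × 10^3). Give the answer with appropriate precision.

5.0 × 10^-6

0.0330 ÷ 4.8 × 6.1 ÷ (8.37 × 10^3) = 0.00000501045400239…
Multiplication/division keeps the fewest significant figures: 0.0330 → 3 s.f., 4.8 → 2 s.f., 6.1 → 2 s.f., 8.37 × 10^3 → 3 s.f.; limit is 2.
Rounded to 2 significant figures: 5.0 × 10^-6.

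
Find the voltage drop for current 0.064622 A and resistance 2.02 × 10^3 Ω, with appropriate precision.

131 V

voltage drop = 0.064622 A × 2.02 × 10^3 Ω = 130.53644 V.
0.064622 has 5 significant figures; 2.02 × 10^3 has 3.
Division/multiplication keeps the fewest: 3 significant figures.
Rounded: 131 V.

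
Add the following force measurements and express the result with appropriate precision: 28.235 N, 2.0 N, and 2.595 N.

28.235 N + 2.0 N + 2.595 N = 32.830 N.
Addition/subtraction keeps the fewest decimal places: 28.235 → 3 decimal places, 2.0 → 1 decimal place, 2.595 → 3 decimal places; limit is 1.
Rounded to 1 decimal place: 32.8 N.

32.8 N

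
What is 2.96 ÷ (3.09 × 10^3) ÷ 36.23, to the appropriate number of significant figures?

2.64 × 10^-5

2.96 ÷ (3.09 × 10^3) ÷ 36.23 = 0.0000264402098424…
Multiplication/division keeps the fewest significant figures: 2.96 → 3 s.f., 3.09 × 10^3 → 3 s.f., 36.23 → 4 s.f.; limit is 3.
Rounded to 3 significant figures: 2.64 × 10^-5.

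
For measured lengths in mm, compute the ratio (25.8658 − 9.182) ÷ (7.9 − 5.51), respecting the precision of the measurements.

25.8658 − 9.182 = 16.6838, limited to 3 d.p. → 5 s.f.; 7.9 − 5.51 = 2.39, limited to 1 d.p. → 2 s.f.
Carrying full precision, 16.6838 ÷ 2.39 = 6.98066945607…; keep min(5, 2) = 2 s.f.
Rounded to 2 significant figures: 7.0.

7.0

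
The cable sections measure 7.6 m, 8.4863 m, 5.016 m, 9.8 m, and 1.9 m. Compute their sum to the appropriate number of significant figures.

7.6 m + 8.4863 m + 5.016 m + 9.8 m + 1.9 m = 32.8023 m.
Addition/subtraction keeps the fewest decimal places: 7.6 → 1 decimal place, 8.4863 → 4 decimal places, 5.016 → 3 decimal places, 9.8 → 1 decimal place, 1.9 → 1 decimal place; limit is 1.
Rounded to 1 decimal place: 32.8 m.

32.8 m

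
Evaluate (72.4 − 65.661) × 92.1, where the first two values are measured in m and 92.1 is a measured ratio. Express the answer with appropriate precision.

6.2 × 10^2 m

72.4 m − 65.661 m = 6.739 m; the difference is limited to 1 decimal place (2 s.f.).
Carrying full precision, 6.739 × 92.1 = 620.6619 m; 92.1 has 3 s.f., so the result keeps min(2, 3) = 2 s.f.
Rounded to 2 significant figures: 6.2 × 10^2 m.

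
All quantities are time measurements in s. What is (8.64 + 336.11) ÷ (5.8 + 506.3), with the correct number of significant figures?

0.6732

8.64 + 336.11 = 344.75, limited to 2 d.p. → 5 s.f.; 5.8 + 506.3 = 512.1, limited to 1 d.p. → 4 s.f.
Carrying full precision, 344.75 ÷ 512.1 = 0.673208357743…; keep min(5, 4) = 4 s.f.
Rounded to 4 significant figures: 0.6732.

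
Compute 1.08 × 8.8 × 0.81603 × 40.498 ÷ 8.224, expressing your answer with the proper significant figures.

38

1.08 × 8.8 × 0.81603 × 40.498 ÷ 8.224 = 38.1911756155…
Multiplication/division keeps the fewest significant figures: 1.08 → 3 s.f., 8.8 → 2 s.f., 0.81603 → 5 s.f., 40.498 → 5 s.f., 8.224 → 4 s.f.; limit is 2.
Rounded to 2 significant figures: 38.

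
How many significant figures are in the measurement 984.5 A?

984.5: every digit is nonzero and significant.

4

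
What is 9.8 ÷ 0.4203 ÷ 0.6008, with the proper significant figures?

9.8 ÷ 0.4203 ÷ 0.6008 = 38.8093850914…
Multiplication/division keeps the fewest significant figures: 9.8 → 2 s.f., 0.4203 → 4 s.f., 0.6008 → 4 s.f.; limit is 2.
Rounded to 2 significant figures: 39.

39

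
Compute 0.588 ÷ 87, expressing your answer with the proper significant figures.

0.0068

0.588 ÷ 87 = 0.00675862068966…
Multiplication/division keeps the fewest significant figures: 0.588 → 3 s.f., 87 → 2 s.f.; limit is 2.
Rounded to 2 significant figures: 0.0068.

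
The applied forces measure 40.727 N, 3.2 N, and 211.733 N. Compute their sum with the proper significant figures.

40.727 N + 3.2 N + 211.733 N = 255.660 N.
Addition/subtraction keeps the fewest decimal places: 40.727 → 3 decimal places, 3.2 → 1 decimal place, 211.733 → 3 decimal places; limit is 1.
Rounded to 1 decimal place: 255.7 N.

255.7 N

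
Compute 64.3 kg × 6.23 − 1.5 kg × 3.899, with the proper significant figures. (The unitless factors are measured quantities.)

395 kg

64.3 × 6.23 = 400.589 → 401 kg (3 s.f., last digit at the 10^0 place).
1.5 × 3.899 = 5.8485 → 5.8 kg (2 s.f., last digit at the 10^-1 place).
Difference: 394.7405 kg; keep the coarser place, 10^0.
Result: 395 kg.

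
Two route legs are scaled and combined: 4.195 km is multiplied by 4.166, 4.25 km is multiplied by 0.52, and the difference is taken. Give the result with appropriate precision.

15.3 km

4.195 × 4.166 = 17.47637 → 17.48 km (4 s.f., last digit at the 10^-2 place).
4.25 × 0.52 = 2.21 → 2.2 km (2 s.f., last digit at the 10^-1 place).
Difference: 15.26637 km; keep the coarser place, 10^-1.
Result: 15.3 km.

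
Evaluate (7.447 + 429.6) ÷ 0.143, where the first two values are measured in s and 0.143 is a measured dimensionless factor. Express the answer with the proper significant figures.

7.447 s + 429.6 s = 437.047 s; the sum is limited to 1 decimal place (4 s.f.).
Carrying full precision, 437.047 ÷ 0.143 = 3056.27272727… s; 0.143 has 3 s.f., so the result keeps min(4, 3) = 3 s.f.
Rounded to 3 significant figures: 3.06 × 10^3 s.

3.06 × 10^3 s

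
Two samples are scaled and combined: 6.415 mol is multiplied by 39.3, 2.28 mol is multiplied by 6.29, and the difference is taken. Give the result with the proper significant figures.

238 mol

6.415 × 39.3 = 252.1095 → 252 mol (3 s.f., last digit at the 10^0 place).
2.28 × 6.29 = 14.3412 → 14.3 mol (3 s.f., last digit at the 10^-1 place).
Difference: 237.7683 mol; keep the coarser place, 10^0.
Result: 238 mol.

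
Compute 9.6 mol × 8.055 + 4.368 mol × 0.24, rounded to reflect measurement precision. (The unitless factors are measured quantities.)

9.6 × 8.055 = 77.328 → 77 mol (2 s.f., last digit at the 10^0 place).
4.368 × 0.24 = 1.04832 → 1.0 mol (2 s.f., last digit at the 10^-1 place).
Sum: 78.37632 mol; keep the coarser place, 10^0.
Result: 78 mol.

78 mol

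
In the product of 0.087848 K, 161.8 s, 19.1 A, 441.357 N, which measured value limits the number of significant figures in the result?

0.087848 K → 5 s.f.; 161.8 s → 4 s.f.; 19.1 A → 3 s.f.; 441.357 N → 6 s.f.
The fewest is 3 significant figures, from 19.1 A.

19.1 A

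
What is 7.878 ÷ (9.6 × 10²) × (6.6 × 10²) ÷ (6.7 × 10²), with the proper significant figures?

0.0081

7.878 ÷ (9.6 × 10²) × (6.6 × 10²) ÷ (6.7 × 10²) = 0.00808376865672…
Multiplication/division keeps the fewest significant figures: 7.878 → 4 s.f., 9.6 × 10² → 2 s.f., 6.6 × 10² → 2 s.f., 6.7 × 10² → 2 s.f.; limit is 2.
Rounded to 2 significant figures: 0.0081.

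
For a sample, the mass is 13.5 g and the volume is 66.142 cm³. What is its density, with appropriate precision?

density = 13.5 g ÷ 66.142 cm³ = 0.204106316713… g/cm³.
13.5 has 3 significant figures; 66.142 has 5.
Division/multiplication keeps the fewest: 3 significant figures.
Rounded: 0.204 g/cm³.

0.204 g/cm³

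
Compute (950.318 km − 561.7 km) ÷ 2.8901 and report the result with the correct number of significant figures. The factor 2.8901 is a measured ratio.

1.345 × 10^2 km

950.318 km − 561.7 km = 388.618 km; the difference is limited to 1 decimal place (4 s.f.).
Carrying full precision, 388.618 ÷ 2.8901 = 134.465243417… km; 2.8901 has 5 s.f., so the result keeps min(4, 5) = 4 s.f.
Rounded to 4 significant figures: 1.345 × 10^2 km.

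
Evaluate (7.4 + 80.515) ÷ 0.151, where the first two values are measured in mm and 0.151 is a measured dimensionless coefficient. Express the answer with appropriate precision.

7.4 mm + 80.515 mm = 87.915 mm; the sum is limited to 1 decimal place (3 s.f.).
Carrying full precision, 87.915 ÷ 0.151 = 582.218543046… mm; 0.151 has 3 s.f., so the result keeps min(3, 3) = 3 s.f.
Rounded to 3 significant figures: 582 mm.

582 mm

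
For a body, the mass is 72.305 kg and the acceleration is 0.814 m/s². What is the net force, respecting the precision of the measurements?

net force = 72.305 kg × 0.814 m/s² = 58.85627 N.
72.305 has 5 significant figures; 0.814 has 3.
Division/multiplication keeps the fewest: 3 significant figures.
Rounded: 58.9 N.

58.9 N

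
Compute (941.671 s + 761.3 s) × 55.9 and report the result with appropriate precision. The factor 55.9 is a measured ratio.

9.52 × 10⁴ s

941.671 s + 761.3 s = 1702.971 s; the sum is limited to 1 decimal place (5 s.f.).
Carrying full precision, 1702.971 × 55.9 = 95196.0789 s; 55.9 has 3 s.f., so the result keeps min(5, 3) = 3 s.f.
Rounded to 3 significant figures: 9.52 × 10⁴ s.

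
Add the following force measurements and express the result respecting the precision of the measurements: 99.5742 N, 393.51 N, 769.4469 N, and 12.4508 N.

1274.98 N

99.5742 N + 393.51 N + 769.4469 N + 12.4508 N = 1274.9819 N.
Addition/subtraction keeps the fewest decimal places: 99.5742 → 4 decimal places, 393.51 → 2 decimal places, 769.4469 → 4 decimal places, 12.4508 → 4 decimal places; limit is 2.
Rounded to 2 decimal places: 1274.98 N.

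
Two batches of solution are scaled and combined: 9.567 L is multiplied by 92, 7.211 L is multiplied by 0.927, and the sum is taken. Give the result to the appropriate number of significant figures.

8.9 × 10² L

9.567 × 92 = 880.164 → 8.8 × 10² L (2 s.f., last digit at the 10^1 place).
7.211 × 0.927 = 6.684597 → 6.68 L (3 s.f., last digit at the 10^-2 place).
Sum: 886.848597 L; keep the coarser place, 10^1.
Result: 8.9 × 10² L.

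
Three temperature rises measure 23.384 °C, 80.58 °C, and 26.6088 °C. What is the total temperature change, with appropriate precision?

23.384 °C + 80.58 °C + 26.6088 °C = 130.5728 °C.
Addition/subtraction keeps the fewest decimal places: 23.384 → 3 decimal places, 80.58 → 2 decimal places, 26.6088 → 4 decimal places; limit is 2.
Rounded to 2 decimal places: 130.57 °C.

130.57 °C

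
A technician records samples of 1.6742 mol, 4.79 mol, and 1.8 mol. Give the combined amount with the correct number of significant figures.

1.6742 mol + 4.79 mol + 1.8 mol = 8.2642 mol.
Addition/subtraction keeps the fewest decimal places: 1.6742 → 4 decimal places, 4.79 → 2 decimal places, 1.8 → 1 decimal place; limit is 1.
Rounded to 1 decimal place: 8.3 mol.

8.3 mol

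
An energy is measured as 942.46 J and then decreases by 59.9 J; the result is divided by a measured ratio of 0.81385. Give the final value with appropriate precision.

1084 J

942.46 J − 59.9 J = 882.56 J; the difference is limited to 1 decimal place (4 s.f.).
Carrying full precision, 882.56 ÷ 0.81385 = 1084.425877… J; 0.81385 has 5 s.f., so the result keeps min(4, 5) = 4 s.f.
Rounded to 4 significant figures: 1084 J.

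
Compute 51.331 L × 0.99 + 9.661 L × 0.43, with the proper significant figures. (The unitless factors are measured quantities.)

51.331 × 0.99 = 50.81769 → 51 L (2 s.f., last digit at the 10^0 place).
9.661 × 0.43 = 4.15423 → 4.2 L (2 s.f., last digit at the 10^-1 place).
Sum: 54.97192 L; keep the coarser place, 10^0.
Result: 55 L.

55 L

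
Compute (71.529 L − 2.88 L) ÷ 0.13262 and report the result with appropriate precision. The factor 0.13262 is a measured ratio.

71.529 L − 2.88 L = 68.649 L; the difference is limited to 2 decimal places (4 s.f.).
Carrying full precision, 68.649 ÷ 0.13262 = 517.636857186… L; 0.13262 has 5 s.f., so the result keeps min(4, 5) = 4 s.f.
Rounded to 4 significant figures: 517.6 L.

517.6 L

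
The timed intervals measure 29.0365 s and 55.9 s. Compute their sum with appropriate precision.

29.0365 s + 55.9 s = 84.9365 s.
Addition/subtraction keeps the fewest decimal places: 29.0365 → 4 decimal places, 55.9 → 1 decimal place; limit is 1.
Rounded to 1 decimal place: 84.9 s.

84.9 s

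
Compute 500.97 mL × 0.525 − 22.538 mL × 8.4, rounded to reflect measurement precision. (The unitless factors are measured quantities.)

500.97 × 0.525 = 263.00925 → 263 mL (3 s.f., last digit at the 10^0 place).
22.538 × 8.4 = 189.3192 → 1.9 × 10² mL (2 s.f., last digit at the 10^1 place).
Difference: 73.69005 mL; keep the coarser place, 10^1.
Result: 7 × 10¹ mL.

7 × 10¹ mL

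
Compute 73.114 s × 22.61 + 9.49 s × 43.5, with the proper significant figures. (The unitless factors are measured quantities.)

2066 s

73.114 × 22.61 = 1653.10754 → 1653 s (4 s.f., last digit at the 10^0 place).
9.49 × 43.5 = 412.815 → 413 s (3 s.f., last digit at the 10^0 place).
Sum: 2065.92254 s; keep the coarser place, 10^0.
Result: 2066 s.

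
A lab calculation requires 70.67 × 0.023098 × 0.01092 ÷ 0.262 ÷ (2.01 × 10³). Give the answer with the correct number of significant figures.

3.38 × 10⁻⁵

70.67 × 0.023098 × 0.01092 ÷ 0.262 ÷ (2.01 × 10³) = 0.000033848136051…
Multiplication/division keeps the fewest significant figures: 70.67 → 4 s.f., 0.023098 → 5 s.f., 0.01092 → 4 s.f., 0.262 → 3 s.f., 2.01 × 10³ → 3 s.f.; limit is 3.
Rounded to 3 significant figures: 3.38 × 10⁻⁵.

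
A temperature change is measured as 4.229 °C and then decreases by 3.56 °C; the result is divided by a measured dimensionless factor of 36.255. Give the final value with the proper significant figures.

0.018 °C

4.229 °C − 3.56 °C = 0.669 °C; the difference is limited to 2 decimal places (2 s.f.).
Carrying full precision, 0.669 ÷ 36.255 = 0.0184526272238… °C; 36.255 has 5 s.f., so the result keeps min(2, 5) = 2 s.f.
Rounded to 2 significant figures: 0.018 °C.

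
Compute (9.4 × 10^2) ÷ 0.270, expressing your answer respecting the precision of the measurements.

3.5 × 10^3

(9.4 × 10^2) ÷ 0.270 = 3481.48148148…
Multiplication/division keeps the fewest significant figures: 9.4 × 10^2 → 2 s.f., 0.270 → 3 s.f.; limit is 2.
Rounded to 2 significant figures: 3.5 × 10^3.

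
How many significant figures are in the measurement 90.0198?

90.0198: zeros between nonzero digits are significant.

6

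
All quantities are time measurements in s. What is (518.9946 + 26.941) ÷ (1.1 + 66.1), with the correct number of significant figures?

518.9946 + 26.941 = 545.9356, limited to 3 d.p. → 6 s.f.; 1.1 + 66.1 = 67.2, limited to 1 d.p. → 3 s.f.
Carrying full precision, 545.9356 ÷ 67.2 = 8.12404166667…; keep min(6, 3) = 3 s.f.
Rounded to 3 significant figures: 8.12.

8.12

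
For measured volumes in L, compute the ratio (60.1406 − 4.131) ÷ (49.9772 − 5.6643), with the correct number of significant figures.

60.1406 − 4.131 = 56.0096, limited to 3 d.p. → 5 s.f.; 49.9772 − 5.6643 = 44.3129, limited to 4 d.p. → 6 s.f.
Carrying full precision, 56.0096 ÷ 44.3129 = 1.26395699672…; keep min(5, 6) = 5 s.f.
Rounded to 5 significant figures: 1.2640.

1.2640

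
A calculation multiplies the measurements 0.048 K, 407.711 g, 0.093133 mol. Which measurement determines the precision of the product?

0.048 K

0.048 K → 2 s.f.; 407.711 g → 6 s.f.; 0.093133 mol → 5 s.f.
The fewest is 2 significant figures, from 0.048 K.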